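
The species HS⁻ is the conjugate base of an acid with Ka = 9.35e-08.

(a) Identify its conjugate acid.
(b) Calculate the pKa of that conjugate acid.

(a) The conjugate acid is formed by adding one H⁺ to HS⁻, giving H₂S. (b) pKa = -log(Ka) = -log(9.35e-08) = 7.03.

Conjugate acid: H₂S; pK_a = 7.03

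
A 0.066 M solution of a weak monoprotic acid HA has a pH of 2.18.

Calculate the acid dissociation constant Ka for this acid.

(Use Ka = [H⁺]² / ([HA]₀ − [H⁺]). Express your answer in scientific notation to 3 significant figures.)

[H⁺] = 10^(−pH) = 10^(−2.18) = 6.607e-03 M. For HA ⇌ H⁺ + A⁻, Ka = [H⁺][A⁻]/[HA] = [H⁺]² / ([HA]₀ − [H⁺]) = (6.607e-03)² / (0.066 − 6.607e-03) = 7.35e-04.

K_a = 7.35e-04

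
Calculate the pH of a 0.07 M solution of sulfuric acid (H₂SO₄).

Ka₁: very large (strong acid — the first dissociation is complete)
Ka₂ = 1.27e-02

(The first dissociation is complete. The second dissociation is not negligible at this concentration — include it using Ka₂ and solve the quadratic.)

First dissociation is complete: [H⁺]₀ = [HSO₄⁻]₀ = C = 0.07 M. Second dissociation HSO₄⁻ ⇌ H⁺ + SO₄²⁻: let x = [SO₄²⁻]. Ka₂ = (C + x)·x / (C − x) = 1.27e-02 → x² + (C + Ka₂)·x − Ka₂·C = 0 → x² + 0.08270·x − 8.890e-04 = 0. x = (−0.08270 + √(0.08270² + 4 × 8.890e-04)) / 2 = 9.6286e-03 M. [H⁺] = C + x = 0.07 + 9.6286e-03 = 7.9629e-02 M. pH = -log(7.9629e-02) = 1.10.

pH = 1.10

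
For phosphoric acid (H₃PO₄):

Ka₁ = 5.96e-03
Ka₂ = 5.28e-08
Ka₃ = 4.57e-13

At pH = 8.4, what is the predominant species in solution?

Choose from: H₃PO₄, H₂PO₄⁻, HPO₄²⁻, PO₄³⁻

pKa₁ = 2.22, pKa₂ = 7.28, pKa₃ = 12.34. For a polyprotic acid the predominant species crosses at each pKa: below pKa_n the protonated form dominates, above it the deprotonated form does. At pH = 8.4, the predominant species is HPO₄²⁻.

HPO₄²⁻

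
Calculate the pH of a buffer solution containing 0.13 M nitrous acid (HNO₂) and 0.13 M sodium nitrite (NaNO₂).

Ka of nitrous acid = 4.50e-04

pKa = -log(4.50e-04) = 3.35. pH = pKa + log([A⁻]/[HA]) = 3.35 + log(0.13/0.13)

pH = 3.35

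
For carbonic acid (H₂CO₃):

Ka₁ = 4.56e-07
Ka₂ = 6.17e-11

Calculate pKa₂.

pKa₂ = -log(Ka₂) = -log(6.17e-11) = 10.21.

pK_{a2} = 10.21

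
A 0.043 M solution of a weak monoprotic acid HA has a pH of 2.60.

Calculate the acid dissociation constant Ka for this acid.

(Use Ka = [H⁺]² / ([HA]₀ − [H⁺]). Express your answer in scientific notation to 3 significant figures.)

[H⁺] = 10^(−pH) = 10^(−2.60) = 2.512e-03 M. For HA ⇌ H⁺ + A⁻, Ka = [H⁺][A⁻]/[HA] = [H⁺]² / ([HA]₀ − [H⁺]) = (2.512e-03)² / (0.043 − 2.512e-03) = 1.56e-04.

K_a = 1.56e-04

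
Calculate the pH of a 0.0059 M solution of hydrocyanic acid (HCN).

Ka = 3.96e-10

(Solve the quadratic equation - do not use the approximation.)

x² + Ka×x - Ka×C = 0. Using quadratic formula: [H⁺] = 1.5283e-06

pH = 5.82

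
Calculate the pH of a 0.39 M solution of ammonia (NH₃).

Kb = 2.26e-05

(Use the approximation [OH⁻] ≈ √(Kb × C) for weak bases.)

[OH⁻] = √(Kb × C) = √(2.26e-05 × 0.39) = 2.9688e-03. pOH = 2.53, pH = 14 - pOH

pH = 11.47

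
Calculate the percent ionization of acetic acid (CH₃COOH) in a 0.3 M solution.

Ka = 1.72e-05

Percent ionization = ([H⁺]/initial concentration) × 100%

Using Ka equilibrium: x² + Ka×x - Ka×C = 0. Solving: [H⁺] = 2.2630e-03. Percent = (2.2630e-03/0.3) × 100

Percent ionization = 0.754%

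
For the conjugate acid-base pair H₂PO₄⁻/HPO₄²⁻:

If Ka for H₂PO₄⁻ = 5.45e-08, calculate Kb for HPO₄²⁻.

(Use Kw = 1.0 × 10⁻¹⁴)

For a conjugate pair Ka × Kb = Kw, so Kb = Kw/Ka = 1.0 × 10⁻¹⁴ / 5.45e-08 = 1.83e-07.

K_b = 1.83e-07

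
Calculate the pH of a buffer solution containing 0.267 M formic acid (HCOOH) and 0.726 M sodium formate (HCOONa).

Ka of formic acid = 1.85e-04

pKa = -log(1.85e-04) = 3.73. pH = pKa + log([A⁻]/[HA]) = 3.73 + log(0.726/0.267)

pH = 4.17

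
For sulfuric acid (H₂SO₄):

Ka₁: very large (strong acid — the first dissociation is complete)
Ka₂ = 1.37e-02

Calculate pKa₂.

pKa₂ = -log(Ka₂) = -log(1.37e-02) = 1.86.

pK_{a2} = 1.86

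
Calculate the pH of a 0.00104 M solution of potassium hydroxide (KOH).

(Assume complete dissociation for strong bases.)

[OH⁻] = 0.00104 M for strong base. pOH = -log[OH⁻] = 2.98, pH = 14 - pOH

pH = 11.02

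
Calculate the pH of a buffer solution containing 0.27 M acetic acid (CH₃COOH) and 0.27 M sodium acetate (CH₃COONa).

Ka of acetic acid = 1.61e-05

pKa = -log(1.61e-05) = 4.79. pH = pKa + log([A⁻]/[HA]) = 4.79 + log(0.27/0.27)

pH = 4.79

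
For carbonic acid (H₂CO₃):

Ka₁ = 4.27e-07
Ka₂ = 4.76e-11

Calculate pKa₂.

pKa₂ = -log(Ka₂) = -log(4.76e-11) = 10.32.

pK_{a2} = 10.32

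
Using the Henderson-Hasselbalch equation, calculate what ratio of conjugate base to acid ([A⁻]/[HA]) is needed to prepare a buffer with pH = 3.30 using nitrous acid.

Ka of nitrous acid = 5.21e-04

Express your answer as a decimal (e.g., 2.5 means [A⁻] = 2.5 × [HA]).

pKa = -log(5.21e-04) = 3.2832. pH = pKa + log([A⁻]/[HA]), so log([A⁻]/[HA]) = pH − pKa = 3.30 − 3.2832 = 0.0168. [A⁻]/[HA] = 10^(0.0168) = 1.04

[A⁻]/[HA] = 1.04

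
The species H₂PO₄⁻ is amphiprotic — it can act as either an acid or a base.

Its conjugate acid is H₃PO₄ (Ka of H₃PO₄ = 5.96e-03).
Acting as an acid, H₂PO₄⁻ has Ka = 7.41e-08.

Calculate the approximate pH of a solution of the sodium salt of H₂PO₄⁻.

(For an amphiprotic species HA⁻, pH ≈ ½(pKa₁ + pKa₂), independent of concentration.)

pKa₁ = -log(5.96e-03) = 2.22; pKa₂ = -log(7.41e-08) = 7.13. For an amphiprotic species, pH ≈ ½(pKa₁ + pKa₂) = ½(2.22 + 7.13) = 4.68.

pH = 4.68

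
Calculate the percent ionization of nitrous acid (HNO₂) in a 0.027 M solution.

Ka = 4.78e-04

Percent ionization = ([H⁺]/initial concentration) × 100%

Using Ka equilibrium: x² + Ka×x - Ka×C = 0. Solving: [H⁺] = 3.3614e-03. Percent = (3.3614e-03/0.027) × 100

Percent ionization = 12.4%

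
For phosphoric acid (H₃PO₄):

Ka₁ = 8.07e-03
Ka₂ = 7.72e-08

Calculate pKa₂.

pKa₂ = -log(Ka₂) = -log(7.72e-08) = 7.11.

pK_{a2} = 7.11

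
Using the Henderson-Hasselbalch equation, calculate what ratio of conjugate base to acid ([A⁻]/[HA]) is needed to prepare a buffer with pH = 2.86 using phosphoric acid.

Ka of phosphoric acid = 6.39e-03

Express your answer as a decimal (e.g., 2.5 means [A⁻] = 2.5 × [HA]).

pKa = -log(6.39e-03) = 2.1945. pH = pKa + log([A⁻]/[HA]), so log([A⁻]/[HA]) = pH − pKa = 2.86 − 2.1945 = 0.6655. [A⁻]/[HA] = 10^(0.6655) = 4.63

[A⁻]/[HA] = 4.63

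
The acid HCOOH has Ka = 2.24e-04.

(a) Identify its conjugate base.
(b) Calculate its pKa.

(a) The conjugate base is formed by removing one H⁺ from HCOOH, giving HCOO⁻. (b) pKa = -log(Ka) = -log(2.24e-04) = 3.65.

Conjugate base: HCOO⁻; pK_a = 3.65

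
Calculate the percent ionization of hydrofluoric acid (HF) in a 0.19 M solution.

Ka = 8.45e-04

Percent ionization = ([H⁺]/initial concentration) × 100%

Using Ka equilibrium: x² + Ka×x - Ka×C = 0. Solving: [H⁺] = 1.2255e-02. Percent = (1.2255e-02/0.19) × 100

Percent ionization = 6.45%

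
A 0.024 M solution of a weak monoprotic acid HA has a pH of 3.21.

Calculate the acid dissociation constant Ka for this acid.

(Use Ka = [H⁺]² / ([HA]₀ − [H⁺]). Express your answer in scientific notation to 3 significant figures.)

[H⁺] = 10^(−pH) = 10^(−3.21) = 6.166e-04 M. For HA ⇌ H⁺ + A⁻, Ka = [H⁺][A⁻]/[HA] = [H⁺]² / ([HA]₀ − [H⁺]) = (6.166e-04)² / (0.024 − 6.166e-04) = 1.63e-05.

K_a = 1.63e-05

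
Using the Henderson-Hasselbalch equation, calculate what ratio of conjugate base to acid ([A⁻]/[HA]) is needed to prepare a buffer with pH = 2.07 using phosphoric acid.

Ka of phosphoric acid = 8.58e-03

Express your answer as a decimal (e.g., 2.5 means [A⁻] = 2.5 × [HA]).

pKa = -log(8.58e-03) = 2.0665. pH = pKa + log([A⁻]/[HA]), so log([A⁻]/[HA]) = pH − pKa = 2.07 − 2.0665 = 0.0035. [A⁻]/[HA] = 10^(0.0035) = 1.01

[A⁻]/[HA] = 1.01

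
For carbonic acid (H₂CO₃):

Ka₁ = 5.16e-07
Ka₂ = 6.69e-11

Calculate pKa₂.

pKa₂ = -log(Ka₂) = -log(6.69e-11) = 10.17.

pK_{a2} = 10.17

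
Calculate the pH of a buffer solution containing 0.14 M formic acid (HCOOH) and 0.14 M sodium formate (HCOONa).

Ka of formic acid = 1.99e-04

pKa = -log(1.99e-04) = 3.70. pH = pKa + log([A⁻]/[HA]) = 3.70 + log(0.14/0.14)

pH = 3.70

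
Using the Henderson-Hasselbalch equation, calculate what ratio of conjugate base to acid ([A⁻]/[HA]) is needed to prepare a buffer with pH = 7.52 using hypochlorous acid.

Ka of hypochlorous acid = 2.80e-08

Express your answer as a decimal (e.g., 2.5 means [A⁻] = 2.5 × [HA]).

pKa = -log(2.80e-08) = 7.5528. pH = pKa + log([A⁻]/[HA]), so log([A⁻]/[HA]) = pH − pKa = 7.52 − 7.5528 = -0.0328. [A⁻]/[HA] = 10^(-0.0328) = 0.927

[A⁻]/[HA] = 0.927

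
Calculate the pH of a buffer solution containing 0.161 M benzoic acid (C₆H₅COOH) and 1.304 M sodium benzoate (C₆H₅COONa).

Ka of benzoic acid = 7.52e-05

pKa = -log(7.52e-05) = 4.12. pH = pKa + log([A⁻]/[HA]) = 4.12 + log(1.304/0.161)

pH = 5.03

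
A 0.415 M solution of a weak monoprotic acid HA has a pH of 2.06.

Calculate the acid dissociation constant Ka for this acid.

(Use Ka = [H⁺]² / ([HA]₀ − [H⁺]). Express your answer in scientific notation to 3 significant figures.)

[H⁺] = 10^(−pH) = 10^(−2.06) = 8.710e-03 M. For HA ⇌ H⁺ + A⁻, Ka = [H⁺][A⁻]/[HA] = [H⁺]² / ([HA]₀ − [H⁺]) = (8.710e-03)² / (0.415 − 8.710e-03) = 1.87e-04.

K_a = 1.87e-04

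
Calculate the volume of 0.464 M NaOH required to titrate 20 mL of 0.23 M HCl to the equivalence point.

At equivalence: moles acid = moles base. moles HCl = 0.23 × 20/1000 = 0.0046 mol. V_base = moles / 0.464 × 1000 = 9.9 mL.

V_{base} = 9.9 mL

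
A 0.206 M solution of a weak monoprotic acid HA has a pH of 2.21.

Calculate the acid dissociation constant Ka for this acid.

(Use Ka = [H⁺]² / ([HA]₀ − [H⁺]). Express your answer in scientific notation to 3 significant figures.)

[H⁺] = 10^(−pH) = 10^(−2.21) = 6.166e-03 M. For HA ⇌ H⁺ + A⁻, Ka = [H⁺][A⁻]/[HA] = [H⁺]² / ([HA]₀ − [H⁺]) = (6.166e-03)² / (0.206 − 6.166e-03) = 1.90e-04.

K_a = 1.90e-04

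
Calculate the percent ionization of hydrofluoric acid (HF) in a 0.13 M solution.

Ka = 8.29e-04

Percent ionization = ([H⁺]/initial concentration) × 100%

Using Ka equilibrium: x² + Ka×x - Ka×C = 0. Solving: [H⁺] = 9.9750e-03. Percent = (9.9750e-03/0.13) × 100

Percent ionization = 7.67%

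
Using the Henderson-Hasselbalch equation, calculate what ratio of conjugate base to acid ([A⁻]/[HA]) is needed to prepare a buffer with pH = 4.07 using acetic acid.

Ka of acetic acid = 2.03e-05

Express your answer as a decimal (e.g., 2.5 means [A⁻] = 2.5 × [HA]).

pKa = -log(2.03e-05) = 4.6925. pH = pKa + log([A⁻]/[HA]), so log([A⁻]/[HA]) = pH − pKa = 4.07 − 4.6925 = -0.6225. [A⁻]/[HA] = 10^(-0.6225) = 0.239

[A⁻]/[HA] = 0.239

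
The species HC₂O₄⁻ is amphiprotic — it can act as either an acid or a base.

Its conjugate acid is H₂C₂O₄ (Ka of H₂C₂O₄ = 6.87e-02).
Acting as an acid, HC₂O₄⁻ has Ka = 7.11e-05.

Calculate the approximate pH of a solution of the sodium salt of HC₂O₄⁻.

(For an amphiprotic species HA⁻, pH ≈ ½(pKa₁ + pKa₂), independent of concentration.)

pKa₁ = -log(6.87e-02) = 1.16; pKa₂ = -log(7.11e-05) = 4.15. For an amphiprotic species, pH ≈ ½(pKa₁ + pKa₂) = ½(1.16 + 4.15) = 2.66.

pH = 2.66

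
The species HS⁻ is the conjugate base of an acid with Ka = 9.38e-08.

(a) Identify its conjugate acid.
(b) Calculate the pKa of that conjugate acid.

(a) The conjugate acid is formed by adding one H⁺ to HS⁻, giving H₂S. (b) pKa = -log(Ka) = -log(9.38e-08) = 7.03.

Conjugate acid: H₂S; pK_a = 7.03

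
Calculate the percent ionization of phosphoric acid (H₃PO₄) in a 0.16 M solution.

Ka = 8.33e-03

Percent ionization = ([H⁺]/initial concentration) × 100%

Using Ka equilibrium: x² + Ka×x - Ka×C = 0. Solving: [H⁺] = 3.2579e-02. Percent = (3.2579e-02/0.16) × 100

Percent ionization = 20.4%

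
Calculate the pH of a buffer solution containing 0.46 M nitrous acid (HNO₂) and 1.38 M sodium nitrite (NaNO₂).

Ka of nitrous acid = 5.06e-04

pKa = -log(5.06e-04) = 3.30. pH = pKa + log([A⁻]/[HA]) = 3.30 + log(1.38/0.46)

pH = 3.77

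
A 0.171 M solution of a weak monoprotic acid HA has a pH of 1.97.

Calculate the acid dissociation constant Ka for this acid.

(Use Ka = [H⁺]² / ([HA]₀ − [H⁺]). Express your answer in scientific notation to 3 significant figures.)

[H⁺] = 10^(−pH) = 10^(−1.97) = 1.072e-02 M. For HA ⇌ H⁺ + A⁻, Ka = [H⁺][A⁻]/[HA] = [H⁺]² / ([HA]₀ − [H⁺]) = (1.072e-02)² / (0.171 − 1.072e-02) = 7.16e-04.

K_a = 7.16e-04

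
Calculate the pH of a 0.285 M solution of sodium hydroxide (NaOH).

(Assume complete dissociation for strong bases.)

[OH⁻] = 0.285 M for strong base. pOH = -log[OH⁻] = 0.55, pH = 14 - pOH

pH = 13.45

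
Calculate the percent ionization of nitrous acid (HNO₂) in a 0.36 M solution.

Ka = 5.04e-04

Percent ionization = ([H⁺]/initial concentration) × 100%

Using Ka equilibrium: x² + Ka×x - Ka×C = 0. Solving: [H⁺] = 1.3220e-02. Percent = (1.3220e-02/0.36) × 100

Percent ionization = 3.67%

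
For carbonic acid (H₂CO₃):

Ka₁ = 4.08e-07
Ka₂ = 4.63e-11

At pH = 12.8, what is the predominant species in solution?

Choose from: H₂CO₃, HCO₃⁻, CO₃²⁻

pKa₁ = 6.39, pKa₂ = 10.33. For a polyprotic acid the predominant species crosses at each pKa: below pKa_n the protonated form dominates, above it the deprotonated form does. At pH = 12.8, the predominant species is CO₃²⁻.

CO₃²⁻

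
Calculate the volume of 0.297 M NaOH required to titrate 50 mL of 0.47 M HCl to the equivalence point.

At equivalence: moles acid = moles base. moles HCl = 0.47 × 50/1000 = 0.0235 mol. V_base = moles / 0.297 × 1000 = 79.1 mL.

V_{base} = 79.1 mL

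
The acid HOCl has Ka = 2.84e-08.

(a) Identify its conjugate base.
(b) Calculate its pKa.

(a) The conjugate base is formed by removing one H⁺ from HOCl, giving OCl⁻. (b) pKa = -log(Ka) = -log(2.84e-08) = 7.55.

Conjugate base: OCl⁻; pK_a = 7.55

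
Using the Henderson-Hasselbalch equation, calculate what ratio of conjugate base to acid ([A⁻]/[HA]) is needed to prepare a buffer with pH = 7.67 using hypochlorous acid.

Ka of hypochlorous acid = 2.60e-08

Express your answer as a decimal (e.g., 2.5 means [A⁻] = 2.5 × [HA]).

pKa = -log(2.60e-08) = 7.5850. pH = pKa + log([A⁻]/[HA]), so log([A⁻]/[HA]) = pH − pKa = 7.67 − 7.5850 = 0.0850. [A⁻]/[HA] = 10^(0.0850) = 1.22

[A⁻]/[HA] = 1.22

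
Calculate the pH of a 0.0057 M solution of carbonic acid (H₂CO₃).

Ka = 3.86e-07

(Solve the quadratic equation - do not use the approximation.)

x² + Ka×x - Ka×C = 0. Using quadratic formula: [H⁺] = 4.6714e-05

pH = 4.33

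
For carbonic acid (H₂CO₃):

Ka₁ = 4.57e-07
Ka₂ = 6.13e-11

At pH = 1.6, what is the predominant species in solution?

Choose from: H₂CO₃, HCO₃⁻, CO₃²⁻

pKa₁ = 6.34, pKa₂ = 10.21. For a polyprotic acid the predominant species crosses at each pKa: below pKa_n the protonated form dominates, above it the deprotonated form does. At pH = 1.6, the predominant species is H₂CO₃.

H₂CO₃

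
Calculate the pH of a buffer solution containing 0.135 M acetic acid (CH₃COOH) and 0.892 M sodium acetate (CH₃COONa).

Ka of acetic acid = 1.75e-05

pKa = -log(1.75e-05) = 4.76. pH = pKa + log([A⁻]/[HA]) = 4.76 + log(0.892/0.135)

pH = 5.58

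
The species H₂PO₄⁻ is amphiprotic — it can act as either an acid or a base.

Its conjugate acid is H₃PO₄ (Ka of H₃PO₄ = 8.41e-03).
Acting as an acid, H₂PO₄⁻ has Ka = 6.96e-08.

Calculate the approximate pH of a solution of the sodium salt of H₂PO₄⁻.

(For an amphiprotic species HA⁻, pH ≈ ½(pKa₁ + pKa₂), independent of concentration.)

pKa₁ = -log(8.41e-03) = 2.08; pKa₂ = -log(6.96e-08) = 7.16. For an amphiprotic species, pH ≈ ½(pKa₁ + pKa₂) = ½(2.08 + 7.16) = 4.62.

pH = 4.62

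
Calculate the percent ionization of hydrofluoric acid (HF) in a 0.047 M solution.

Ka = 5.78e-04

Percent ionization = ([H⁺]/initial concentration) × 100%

Using Ka equilibrium: x² + Ka×x - Ka×C = 0. Solving: [H⁺] = 4.9311e-03. Percent = (4.9311e-03/0.047) × 100

Percent ionization = 10.5%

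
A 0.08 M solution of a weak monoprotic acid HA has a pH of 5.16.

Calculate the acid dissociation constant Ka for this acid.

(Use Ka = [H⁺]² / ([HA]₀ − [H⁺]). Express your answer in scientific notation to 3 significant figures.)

[H⁺] = 10^(−pH) = 10^(−5.16) = 6.918e-06 M. For HA ⇌ H⁺ + A⁻, Ka = [H⁺][A⁻]/[HA] = [H⁺]² / ([HA]₀ − [H⁺]) = (6.918e-06)² / (0.08 − 6.918e-06) = 5.98e-10.

K_a = 5.98e-10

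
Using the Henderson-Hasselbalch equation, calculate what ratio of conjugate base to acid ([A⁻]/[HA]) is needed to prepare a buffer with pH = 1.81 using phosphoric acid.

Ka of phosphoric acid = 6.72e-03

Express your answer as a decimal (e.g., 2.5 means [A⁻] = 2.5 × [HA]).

pKa = -log(6.72e-03) = 2.1726. pH = pKa + log([A⁻]/[HA]), so log([A⁻]/[HA]) = pH − pKa = 1.81 − 2.1726 = -0.3626. [A⁻]/[HA] = 10^(-0.3626) = 0.434

[A⁻]/[HA] = 0.434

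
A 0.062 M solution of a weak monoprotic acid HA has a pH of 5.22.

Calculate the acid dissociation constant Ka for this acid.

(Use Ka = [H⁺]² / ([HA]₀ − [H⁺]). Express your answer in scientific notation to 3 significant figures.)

[H⁺] = 10^(−pH) = 10^(−5.22) = 6.026e-06 M. For HA ⇌ H⁺ + A⁻, Ka = [H⁺][A⁻]/[HA] = [H⁺]² / ([HA]₀ − [H⁺]) = (6.026e-06)² / (0.062 − 6.026e-06) = 5.86e-10.

K_a = 5.86e-10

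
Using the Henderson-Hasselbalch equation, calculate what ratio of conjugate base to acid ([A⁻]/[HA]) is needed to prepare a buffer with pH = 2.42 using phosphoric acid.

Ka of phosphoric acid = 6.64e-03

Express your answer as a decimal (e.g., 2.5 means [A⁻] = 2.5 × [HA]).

pKa = -log(6.64e-03) = 2.1778. pH = pKa + log([A⁻]/[HA]), so log([A⁻]/[HA]) = pH − pKa = 2.42 − 2.1778 = 0.2422. [A⁻]/[HA] = 10^(0.2422) = 1.75

[A⁻]/[HA] = 1.75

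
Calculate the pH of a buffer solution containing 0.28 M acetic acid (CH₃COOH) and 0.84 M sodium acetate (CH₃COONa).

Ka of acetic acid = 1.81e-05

pKa = -log(1.81e-05) = 4.74. pH = pKa + log([A⁻]/[HA]) = 4.74 + log(0.84/0.28)

pH = 5.22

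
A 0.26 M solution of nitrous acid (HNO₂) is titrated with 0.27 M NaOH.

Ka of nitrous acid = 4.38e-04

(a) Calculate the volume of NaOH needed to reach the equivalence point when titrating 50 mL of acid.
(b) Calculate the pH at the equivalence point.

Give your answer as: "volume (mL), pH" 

moles acid = 0.26 × 50/1000 = 0.013 mol; V_base = moles/0.27 × 1000 = 48.1 mL. At equivalence only the conjugate base is present: [A⁻] = 0.013/0.098 = 1.3245e-01 M. Kb = Kw/Ka = 2.28e-11; [OH⁻] = √(Kb × [A⁻]) = 1.7390e-06; pOH = 5.76; pH = 14 - pOH = 8.24.

V = 48.1 mL, pH = 8.24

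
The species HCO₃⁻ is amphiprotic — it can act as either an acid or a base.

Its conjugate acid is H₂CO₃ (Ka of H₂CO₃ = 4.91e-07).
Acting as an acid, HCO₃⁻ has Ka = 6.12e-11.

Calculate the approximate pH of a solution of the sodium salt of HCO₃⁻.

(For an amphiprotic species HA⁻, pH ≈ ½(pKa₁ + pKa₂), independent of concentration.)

pKa₁ = -log(4.91e-07) = 6.31; pKa₂ = -log(6.12e-11) = 10.21. For an amphiprotic species, pH ≈ ½(pKa₁ + pKa₂) = ½(6.31 + 10.21) = 8.26.

pH = 8.26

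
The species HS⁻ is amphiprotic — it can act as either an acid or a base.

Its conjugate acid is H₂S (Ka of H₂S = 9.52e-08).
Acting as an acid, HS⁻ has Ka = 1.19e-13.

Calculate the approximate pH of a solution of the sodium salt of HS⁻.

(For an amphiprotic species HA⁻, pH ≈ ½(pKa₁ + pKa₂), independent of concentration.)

pKa₁ = -log(9.52e-08) = 7.02; pKa₂ = -log(1.19e-13) = 12.92. For an amphiprotic species, pH ≈ ½(pKa₁ + pKa₂) = ½(7.02 + 12.92) = 9.97.

pH = 9.97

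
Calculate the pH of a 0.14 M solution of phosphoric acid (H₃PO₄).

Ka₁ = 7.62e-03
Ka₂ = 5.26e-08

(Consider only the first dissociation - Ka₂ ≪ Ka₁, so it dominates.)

First dissociation dominates. From Ka₁ = [H⁺][HA⁻]/[H₂A], x² + Ka₁·x − Ka₁·C = 0 with C = 0.14 M and Ka₁ = 7.62e-03. Solving: [H⁺] = (−Ka₁ + √(Ka₁² + 4·Ka₁·C)) / 2 = 2.9073e-02 M. pH = -log(2.9073e-02) = 1.54.

pH = 1.54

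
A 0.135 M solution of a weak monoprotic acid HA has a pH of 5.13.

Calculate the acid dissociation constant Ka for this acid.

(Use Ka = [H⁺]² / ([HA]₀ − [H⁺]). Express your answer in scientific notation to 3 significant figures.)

[H⁺] = 10^(−pH) = 10^(−5.13) = 7.413e-06 M. For HA ⇌ H⁺ + A⁻, Ka = [H⁺][A⁻]/[HA] = [H⁺]² / ([HA]₀ − [H⁺]) = (7.413e-06)² / (0.135 − 7.413e-06) = 4.07e-10.

K_a = 4.07e-10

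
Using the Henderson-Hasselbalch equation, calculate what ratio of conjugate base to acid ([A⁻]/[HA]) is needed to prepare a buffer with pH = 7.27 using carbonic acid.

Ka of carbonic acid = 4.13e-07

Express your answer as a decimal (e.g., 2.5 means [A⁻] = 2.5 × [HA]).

pKa = -log(4.13e-07) = 6.3840. pH = pKa + log([A⁻]/[HA]), so log([A⁻]/[HA]) = pH − pKa = 7.27 − 6.3840 = 0.8860. [A⁻]/[HA] = 10^(0.8860) = 7.69

[A⁻]/[HA] = 7.69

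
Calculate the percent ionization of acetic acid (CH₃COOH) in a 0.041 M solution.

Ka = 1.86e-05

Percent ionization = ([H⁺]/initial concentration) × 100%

Using Ka equilibrium: x² + Ka×x - Ka×C = 0. Solving: [H⁺] = 8.6402e-04. Percent = (8.6402e-04/0.041) × 100

Percent ionization = 2.11%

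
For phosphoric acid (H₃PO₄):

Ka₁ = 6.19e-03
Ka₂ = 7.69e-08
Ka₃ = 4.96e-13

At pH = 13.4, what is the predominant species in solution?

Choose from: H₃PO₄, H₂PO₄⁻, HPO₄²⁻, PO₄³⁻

pKa₁ = 2.21, pKa₂ = 7.11, pKa₃ = 12.30. For a polyprotic acid the predominant species crosses at each pKa: below pKa_n the protonated form dominates, above it the deprotonated form does. At pH = 13.4, the predominant species is PO₄³⁻.

PO₄³⁻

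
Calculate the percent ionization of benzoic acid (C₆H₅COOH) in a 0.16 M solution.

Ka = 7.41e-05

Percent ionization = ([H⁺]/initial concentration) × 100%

Using Ka equilibrium: x² + Ka×x - Ka×C = 0. Solving: [H⁺] = 3.4064e-03. Percent = (3.4064e-03/0.16) × 100

Percent ionization = 2.13%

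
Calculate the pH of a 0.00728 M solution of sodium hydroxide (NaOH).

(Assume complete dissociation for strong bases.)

[OH⁻] = 0.00728 M for strong base. pOH = -log[OH⁻] = 2.14, pH = 14 - pOH

pH = 11.86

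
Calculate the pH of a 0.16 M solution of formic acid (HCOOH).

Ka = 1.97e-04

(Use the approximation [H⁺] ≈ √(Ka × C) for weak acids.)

[H⁺] = √(Ka × C) = √(1.97e-04 × 0.16) = 5.6143e-03. pH = -log(5.6143e-03)

pH = 2.25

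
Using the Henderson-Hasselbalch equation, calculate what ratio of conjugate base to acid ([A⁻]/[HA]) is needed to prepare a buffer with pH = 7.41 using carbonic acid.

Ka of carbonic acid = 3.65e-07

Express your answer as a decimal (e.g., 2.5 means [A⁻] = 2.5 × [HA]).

pKa = -log(3.65e-07) = 6.4377. pH = pKa + log([A⁻]/[HA]), so log([A⁻]/[HA]) = pH − pKa = 7.41 − 6.4377 = 0.9723. [A⁻]/[HA] = 10^(0.9723) = 9.38

[A⁻]/[HA] = 9.38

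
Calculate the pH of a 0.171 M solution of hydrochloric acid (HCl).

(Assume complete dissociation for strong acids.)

[H⁺] = 0.171 M for strong acid. pH = -log[H⁺] = -log(0.171)

pH = 0.77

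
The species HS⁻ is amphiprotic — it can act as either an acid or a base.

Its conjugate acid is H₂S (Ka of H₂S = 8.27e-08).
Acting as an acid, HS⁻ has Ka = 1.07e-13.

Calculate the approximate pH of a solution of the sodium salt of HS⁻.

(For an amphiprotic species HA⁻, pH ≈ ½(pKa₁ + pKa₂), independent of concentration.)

pKa₁ = -log(8.27e-08) = 7.08; pKa₂ = -log(1.07e-13) = 12.97. For an amphiprotic species, pH ≈ ½(pKa₁ + pKa₂) = ½(7.08 + 12.97) = 10.03.

pH = 10.03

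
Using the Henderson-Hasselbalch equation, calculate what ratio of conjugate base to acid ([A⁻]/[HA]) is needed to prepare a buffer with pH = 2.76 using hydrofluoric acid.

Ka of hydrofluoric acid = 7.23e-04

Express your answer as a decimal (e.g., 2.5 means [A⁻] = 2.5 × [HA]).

pKa = -log(7.23e-04) = 3.1409. pH = pKa + log([A⁻]/[HA]), so log([A⁻]/[HA]) = pH − pKa = 2.76 − 3.1409 = -0.3809. [A⁻]/[HA] = 10^(-0.3809) = 0.416

[A⁻]/[HA] = 0.416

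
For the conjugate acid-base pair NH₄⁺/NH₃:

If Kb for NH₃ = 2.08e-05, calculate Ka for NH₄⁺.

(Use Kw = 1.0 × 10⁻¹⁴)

For a conjugate pair Ka × Kb = Kw, so Ka = Kw/Kb = 1.0 × 10⁻¹⁴ / 2.08e-05 = 4.81e-10.

K_a = 4.81e-10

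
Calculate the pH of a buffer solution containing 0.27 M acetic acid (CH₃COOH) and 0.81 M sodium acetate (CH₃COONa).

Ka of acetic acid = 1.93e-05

pKa = -log(1.93e-05) = 4.71. pH = pKa + log([A⁻]/[HA]) = 4.71 + log(0.81/0.27)

pH = 5.19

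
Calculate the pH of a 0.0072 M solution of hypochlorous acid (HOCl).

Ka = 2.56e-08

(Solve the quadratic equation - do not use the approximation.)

x² + Ka×x - Ka×C = 0. Using quadratic formula: [H⁺] = 1.3564e-05

pH = 4.87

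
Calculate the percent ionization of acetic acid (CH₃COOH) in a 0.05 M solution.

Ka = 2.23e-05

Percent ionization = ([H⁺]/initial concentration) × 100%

Using Ka equilibrium: x² + Ka×x - Ka×C = 0. Solving: [H⁺] = 1.0448e-03. Percent = (1.0448e-03/0.05) × 100

Percent ionization = 2.09%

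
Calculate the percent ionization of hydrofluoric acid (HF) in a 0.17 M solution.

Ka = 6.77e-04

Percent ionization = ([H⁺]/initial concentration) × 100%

Using Ka equilibrium: x² + Ka×x - Ka×C = 0. Solving: [H⁺] = 1.0395e-02. Percent = (1.0395e-02/0.17) × 100

Percent ionization = 6.11%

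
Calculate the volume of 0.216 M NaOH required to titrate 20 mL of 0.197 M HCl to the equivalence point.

At equivalence: moles acid = moles base. moles HCl = 0.197 × 20/1000 = 0.00394 mol. V_base = moles / 0.216 × 1000 = 18.2 mL.

V_{base} = 18.2 mL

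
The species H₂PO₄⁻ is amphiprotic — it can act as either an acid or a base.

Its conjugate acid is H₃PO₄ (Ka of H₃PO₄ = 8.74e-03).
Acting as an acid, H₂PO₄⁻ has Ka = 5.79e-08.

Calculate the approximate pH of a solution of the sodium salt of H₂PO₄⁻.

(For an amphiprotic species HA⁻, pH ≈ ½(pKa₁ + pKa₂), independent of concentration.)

pKa₁ = -log(8.74e-03) = 2.06; pKa₂ = -log(5.79e-08) = 7.24. For an amphiprotic species, pH ≈ ½(pKa₁ + pKa₂) = ½(2.06 + 7.24) = 4.65.

pH = 4.65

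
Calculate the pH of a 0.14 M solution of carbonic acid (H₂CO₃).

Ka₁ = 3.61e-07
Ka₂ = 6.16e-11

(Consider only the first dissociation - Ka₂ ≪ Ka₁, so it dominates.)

First dissociation dominates. From Ka₁ = [H⁺][HA⁻]/[H₂A], x² + Ka₁·x − Ka₁·C = 0 with C = 0.14 M and Ka₁ = 3.61e-07. Solving: [H⁺] = (−Ka₁ + √(Ka₁² + 4·Ka₁·C)) / 2 = 2.2463e-04 M. pH = -log(2.2463e-04) = 3.65.

pH = 3.65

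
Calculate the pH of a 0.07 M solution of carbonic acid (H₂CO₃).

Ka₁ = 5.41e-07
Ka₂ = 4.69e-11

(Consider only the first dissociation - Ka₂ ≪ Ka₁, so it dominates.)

First dissociation dominates. From Ka₁ = [H⁺][HA⁻]/[H₂A], x² + Ka₁·x − Ka₁·C = 0 with C = 0.07 M and Ka₁ = 5.41e-07. Solving: [H⁺] = (−Ka₁ + √(Ka₁² + 4·Ka₁·C)) / 2 = 1.9433e-04 M. pH = -log(1.9433e-04) = 3.71.

pH = 3.71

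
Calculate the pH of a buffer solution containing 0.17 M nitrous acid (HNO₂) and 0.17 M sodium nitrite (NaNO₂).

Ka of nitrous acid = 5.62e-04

pKa = -log(5.62e-04) = 3.25. pH = pKa + log([A⁻]/[HA]) = 3.25 + log(0.17/0.17)

pH = 3.25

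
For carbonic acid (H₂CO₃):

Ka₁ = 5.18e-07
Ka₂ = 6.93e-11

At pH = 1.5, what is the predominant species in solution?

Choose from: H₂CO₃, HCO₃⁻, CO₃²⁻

pKa₁ = 6.29, pKa₂ = 10.16. For a polyprotic acid the predominant species crosses at each pKa: below pKa_n the protonated form dominates, above it the deprotonated form does. At pH = 1.5, the predominant species is H₂CO₃.

H₂CO₃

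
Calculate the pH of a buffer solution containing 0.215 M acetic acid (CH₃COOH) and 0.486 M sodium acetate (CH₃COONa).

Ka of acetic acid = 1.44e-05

pKa = -log(1.44e-05) = 4.84. pH = pKa + log([A⁻]/[HA]) = 4.84 + log(0.486/0.215)

pH = 5.20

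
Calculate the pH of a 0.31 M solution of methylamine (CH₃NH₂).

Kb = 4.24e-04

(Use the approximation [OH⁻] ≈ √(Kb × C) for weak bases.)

[OH⁻] = √(Kb × C) = √(4.24e-04 × 0.31) = 1.1465e-02. pOH = 1.94, pH = 14 - pOH

pH = 12.06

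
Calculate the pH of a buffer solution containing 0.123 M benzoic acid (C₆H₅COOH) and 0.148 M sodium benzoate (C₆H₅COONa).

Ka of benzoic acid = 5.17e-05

pKa = -log(5.17e-05) = 4.29. pH = pKa + log([A⁻]/[HA]) = 4.29 + log(0.148/0.123)

pH = 4.37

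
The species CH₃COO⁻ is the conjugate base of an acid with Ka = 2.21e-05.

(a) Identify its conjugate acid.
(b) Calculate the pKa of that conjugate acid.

(a) The conjugate acid is formed by adding one H⁺ to CH₃COO⁻, giving CH₃COOH. (b) pKa = -log(Ka) = -log(2.21e-05) = 4.66.

Conjugate acid: CH₃COOH; pK_a = 4.66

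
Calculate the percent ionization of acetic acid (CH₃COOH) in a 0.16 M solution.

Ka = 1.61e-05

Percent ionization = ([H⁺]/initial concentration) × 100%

Using Ka equilibrium: x² + Ka×x - Ka×C = 0. Solving: [H⁺] = 1.5970e-03. Percent = (1.5970e-03/0.16) × 100

Percent ionization = 0.998%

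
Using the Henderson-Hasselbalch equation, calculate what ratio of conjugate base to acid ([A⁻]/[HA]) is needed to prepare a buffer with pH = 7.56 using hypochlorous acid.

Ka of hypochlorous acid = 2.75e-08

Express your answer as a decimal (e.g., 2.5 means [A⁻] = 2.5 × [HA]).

pKa = -log(2.75e-08) = 7.5607. pH = pKa + log([A⁻]/[HA]), so log([A⁻]/[HA]) = pH − pKa = 7.56 − 7.5607 = -0.0007. [A⁻]/[HA] = 10^(-0.0007) = 0.998

[A⁻]/[HA] = 0.998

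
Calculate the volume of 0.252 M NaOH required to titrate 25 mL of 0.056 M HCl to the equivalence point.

At equivalence: moles acid = moles base. moles HCl = 0.056 × 25/1000 = 0.0014 mol. V_base = moles / 0.252 × 1000 = 5.6 mL.

V_{base} = 5.6 mL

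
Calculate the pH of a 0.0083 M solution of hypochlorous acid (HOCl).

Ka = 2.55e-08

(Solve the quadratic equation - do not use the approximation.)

x² + Ka×x - Ka×C = 0. Using quadratic formula: [H⁺] = 1.4535e-05

pH = 4.84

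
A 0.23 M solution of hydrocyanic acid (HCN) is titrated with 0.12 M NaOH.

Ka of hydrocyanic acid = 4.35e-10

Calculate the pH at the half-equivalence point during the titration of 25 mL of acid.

At half-equivalence [HA] = [A⁻], so Henderson-Hasselbalch gives pH = pKa = -log(4.35e-10) = 9.36.

pH = pKa = 9.36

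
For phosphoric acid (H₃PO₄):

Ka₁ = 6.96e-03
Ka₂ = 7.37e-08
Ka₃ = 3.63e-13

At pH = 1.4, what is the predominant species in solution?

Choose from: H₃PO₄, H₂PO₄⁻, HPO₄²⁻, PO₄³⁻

pKa₁ = 2.16, pKa₂ = 7.13, pKa₃ = 12.44. For a polyprotic acid the predominant species crosses at each pKa: below pKa_n the protonated form dominates, above it the deprotonated form does. At pH = 1.4, the predominant species is H₃PO₄.

H₃PO₄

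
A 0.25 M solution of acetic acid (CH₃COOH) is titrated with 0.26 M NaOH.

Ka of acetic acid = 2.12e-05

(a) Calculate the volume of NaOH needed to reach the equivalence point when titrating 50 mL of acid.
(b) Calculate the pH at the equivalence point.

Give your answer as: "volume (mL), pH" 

moles acid = 0.25 × 50/1000 = 0.0125 mol; V_base = moles/0.26 × 1000 = 48.1 mL. At equivalence only the conjugate base is present: [A⁻] = 0.0125/0.098 = 1.2745e-01 M. Kb = Kw/Ka = 4.72e-10; [OH⁻] = √(Kb × [A⁻]) = 7.7536e-06; pOH = 5.11; pH = 14 - pOH = 8.89.

V = 48.1 mL, pH = 8.89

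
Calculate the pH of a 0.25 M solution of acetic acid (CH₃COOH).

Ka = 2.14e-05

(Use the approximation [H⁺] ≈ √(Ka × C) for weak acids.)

[H⁺] = √(Ka × C) = √(2.14e-05 × 0.25) = 2.3130e-03. pH = -log(2.3130e-03)

pH = 2.64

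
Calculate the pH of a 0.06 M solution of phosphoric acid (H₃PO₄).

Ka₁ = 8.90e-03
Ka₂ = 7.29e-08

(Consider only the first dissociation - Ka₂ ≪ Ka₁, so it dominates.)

First dissociation dominates. From Ka₁ = [H⁺][HA⁻]/[H₂A], x² + Ka₁·x − Ka₁·C = 0 with C = 0.06 M and Ka₁ = 8.90e-03. Solving: [H⁺] = (−Ka₁ + √(Ka₁² + 4·Ka₁·C)) / 2 = 1.9083e-02 M. pH = -log(1.9083e-02) = 1.72.

pH = 1.72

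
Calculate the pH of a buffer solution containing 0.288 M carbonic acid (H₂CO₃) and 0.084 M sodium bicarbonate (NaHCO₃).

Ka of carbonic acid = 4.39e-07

pKa = -log(4.39e-07) = 6.36. pH = pKa + log([A⁻]/[HA]) = 6.36 + log(0.084/0.288)

pH = 5.82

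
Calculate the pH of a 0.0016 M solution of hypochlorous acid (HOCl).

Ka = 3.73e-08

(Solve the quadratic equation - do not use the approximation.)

x² + Ka×x - Ka×C = 0. Using quadratic formula: [H⁺] = 7.7067e-06

pH = 5.11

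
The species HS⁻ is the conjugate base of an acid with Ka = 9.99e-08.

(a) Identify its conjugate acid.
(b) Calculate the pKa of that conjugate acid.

(a) The conjugate acid is formed by adding one H⁺ to HS⁻, giving H₂S. (b) pKa = -log(Ka) = -log(9.99e-08) = 7.00.

Conjugate acid: H₂S; pK_a = 7.00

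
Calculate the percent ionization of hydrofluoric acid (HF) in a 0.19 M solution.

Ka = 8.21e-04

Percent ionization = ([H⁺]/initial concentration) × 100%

Using Ka equilibrium: x² + Ka×x - Ka×C = 0. Solving: [H⁺] = 1.2086e-02. Percent = (1.2086e-02/0.19) × 100

Percent ionization = 6.36%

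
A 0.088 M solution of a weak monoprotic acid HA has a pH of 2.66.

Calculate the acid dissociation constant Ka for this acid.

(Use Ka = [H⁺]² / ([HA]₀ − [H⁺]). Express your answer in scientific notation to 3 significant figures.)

[H⁺] = 10^(−pH) = 10^(−2.66) = 2.188e-03 M. For HA ⇌ H⁺ + A⁻, Ka = [H⁺][A⁻]/[HA] = [H⁺]² / ([HA]₀ − [H⁺]) = (2.188e-03)² / (0.088 − 2.188e-03) = 5.58e-05.

K_a = 5.58e-05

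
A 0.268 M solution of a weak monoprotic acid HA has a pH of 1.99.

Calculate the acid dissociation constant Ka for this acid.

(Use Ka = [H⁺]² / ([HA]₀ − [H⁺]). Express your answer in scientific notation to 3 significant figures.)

[H⁺] = 10^(−pH) = 10^(−1.99) = 1.023e-02 M. For HA ⇌ H⁺ + A⁻, Ka = [H⁺][A⁻]/[HA] = [H⁺]² / ([HA]₀ − [H⁺]) = (1.023e-02)² / (0.268 − 1.023e-02) = 4.06e-04.

K_a = 4.06e-04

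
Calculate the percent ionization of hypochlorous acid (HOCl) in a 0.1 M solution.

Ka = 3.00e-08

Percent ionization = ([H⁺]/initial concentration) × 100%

Using Ka equilibrium: x² + Ka×x - Ka×C = 0. Solving: [H⁺] = 5.4757e-05. Percent = (5.4757e-05/0.1) × 100

Percent ionization = 0.0548%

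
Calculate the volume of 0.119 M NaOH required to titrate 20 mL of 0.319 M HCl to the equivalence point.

At equivalence: moles acid = moles base. moles HCl = 0.319 × 20/1000 = 0.00638 mol. V_base = moles / 0.119 × 1000 = 53.6 mL.

V_{base} = 53.6 mL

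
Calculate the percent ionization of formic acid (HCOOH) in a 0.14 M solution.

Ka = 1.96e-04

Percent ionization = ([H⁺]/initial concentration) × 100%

Using Ka equilibrium: x² + Ka×x - Ka×C = 0. Solving: [H⁺] = 5.1412e-03. Percent = (5.1412e-03/0.14) × 100

Percent ionization = 3.67%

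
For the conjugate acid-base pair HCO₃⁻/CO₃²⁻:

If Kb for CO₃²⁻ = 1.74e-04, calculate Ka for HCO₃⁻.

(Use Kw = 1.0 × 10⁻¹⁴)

For a conjugate pair Ka × Kb = Kw, so Ka = Kw/Kb = 1.0 × 10⁻¹⁴ / 1.74e-04 = 5.75e-11.

K_a = 5.75e-11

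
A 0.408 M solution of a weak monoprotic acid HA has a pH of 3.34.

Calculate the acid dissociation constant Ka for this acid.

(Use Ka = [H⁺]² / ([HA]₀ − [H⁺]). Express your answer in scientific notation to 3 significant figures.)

[H⁺] = 10^(−pH) = 10^(−3.34) = 4.571e-04 M. For HA ⇌ H⁺ + A⁻, Ka = [H⁺][A⁻]/[HA] = [H⁺]² / ([HA]₀ − [H⁺]) = (4.571e-04)² / (0.408 − 4.571e-04) = 5.13e-07.

K_a = 5.13e-07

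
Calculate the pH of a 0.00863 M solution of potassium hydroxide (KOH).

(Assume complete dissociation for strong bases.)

[OH⁻] = 0.00863 M for strong base. pOH = -log[OH⁻] = 2.06, pH = 14 - pOH

pH = 11.94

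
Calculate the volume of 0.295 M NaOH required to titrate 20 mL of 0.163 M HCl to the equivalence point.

At equivalence: moles acid = moles base. moles HCl = 0.163 × 20/1000 = 0.00326 mol. V_base = moles / 0.295 × 1000 = 11.1 mL.

V_{base} = 11.1 mL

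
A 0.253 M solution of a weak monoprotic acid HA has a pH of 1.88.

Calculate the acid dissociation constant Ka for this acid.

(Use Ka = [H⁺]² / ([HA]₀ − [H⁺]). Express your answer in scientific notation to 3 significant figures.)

[H⁺] = 10^(−pH) = 10^(−1.88) = 1.318e-02 M. For HA ⇌ H⁺ + A⁻, Ka = [H⁺][A⁻]/[HA] = [H⁺]² / ([HA]₀ − [H⁺]) = (1.318e-02)² / (0.253 − 1.318e-02) = 7.25e-04.

K_a = 7.25e-04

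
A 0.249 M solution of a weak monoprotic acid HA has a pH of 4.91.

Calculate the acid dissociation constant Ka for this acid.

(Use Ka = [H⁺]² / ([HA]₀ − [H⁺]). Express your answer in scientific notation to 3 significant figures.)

[H⁺] = 10^(−pH) = 10^(−4.91) = 1.230e-05 M. For HA ⇌ H⁺ + A⁻, Ka = [H⁺][A⁻]/[HA] = [H⁺]² / ([HA]₀ − [H⁺]) = (1.230e-05)² / (0.249 − 1.230e-05) = 6.08e-10.

K_a = 6.08e-10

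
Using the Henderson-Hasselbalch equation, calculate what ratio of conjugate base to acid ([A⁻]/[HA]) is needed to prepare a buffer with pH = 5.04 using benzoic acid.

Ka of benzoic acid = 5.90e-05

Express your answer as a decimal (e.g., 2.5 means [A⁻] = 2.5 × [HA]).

pKa = -log(5.90e-05) = 4.2291. pH = pKa + log([A⁻]/[HA]), so log([A⁻]/[HA]) = pH − pKa = 5.04 − 4.2291 = 0.8109. [A⁻]/[HA] = 10^(0.8109) = 6.47

[A⁻]/[HA] = 6.47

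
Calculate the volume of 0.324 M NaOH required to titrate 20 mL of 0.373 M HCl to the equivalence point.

At equivalence: moles acid = moles base. moles HCl = 0.373 × 20/1000 = 0.00746 mol. V_base = moles / 0.324 × 1000 = 23.0 mL.

V_{base} = 23.0 mL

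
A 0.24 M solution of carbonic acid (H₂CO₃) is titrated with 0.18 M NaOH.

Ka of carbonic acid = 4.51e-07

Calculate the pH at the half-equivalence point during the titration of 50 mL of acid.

At half-equivalence [HA] = [A⁻], so Henderson-Hasselbalch gives pH = pKa = -log(4.51e-07) = 6.35.

pH = pKa = 6.35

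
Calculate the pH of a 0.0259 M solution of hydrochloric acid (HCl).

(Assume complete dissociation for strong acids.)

[H⁺] = 0.0259 M for strong acid. pH = -log[H⁺] = -log(0.0259)

pH = 1.59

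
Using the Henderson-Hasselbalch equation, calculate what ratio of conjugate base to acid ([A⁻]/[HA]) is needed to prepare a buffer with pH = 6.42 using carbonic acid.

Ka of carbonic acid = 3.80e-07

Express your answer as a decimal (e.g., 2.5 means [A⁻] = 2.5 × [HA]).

pKa = -log(3.80e-07) = 6.4202. pH = pKa + log([A⁻]/[HA]), so log([A⁻]/[HA]) = pH − pKa = 6.42 − 6.4202 = -0.0002. [A⁻]/[HA] = 10^(-0.0002) = 1.00

[A⁻]/[HA] = 1.00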